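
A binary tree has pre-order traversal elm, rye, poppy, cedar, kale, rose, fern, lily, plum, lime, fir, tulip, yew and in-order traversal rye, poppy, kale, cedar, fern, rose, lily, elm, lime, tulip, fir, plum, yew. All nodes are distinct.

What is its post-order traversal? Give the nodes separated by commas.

The first element of pre-order is the root; it splits in-order into left and right subtrees.
Root elm: left subtree has 7 nodes {rye, poppy, kale, cedar, fern, rose, lily}, right has 5 {lime, tulip, fir, plum, yew}.
  Root rye: left subtree has 0 nodes { }, right has 6 {poppy, kale, cedar, fern, rose, lily}.
    Root poppy: left subtree has 0 nodes { }, right has 5 {kale, cedar, fern, rose, lily}.
      Root cedar: left subtree has 1 node {kale}, right has 3 {fern, rose, lily}.
        Root rose: left subtree has 1 node {fern}, right has 1 {lily}.
  Root plum: left subtree has 3 nodes {lime, tulip, fir}, right has 1 {yew}.
    Root lime: left subtree has 0 nodes { }, right has 2 {tulip, fir}.
      Root fir: left subtree has 1 node {tulip}, right has 0 { }.

kale, fern, lily, rose, cedar, poppy, rye, tulip, fir, lime, yew, plum, elm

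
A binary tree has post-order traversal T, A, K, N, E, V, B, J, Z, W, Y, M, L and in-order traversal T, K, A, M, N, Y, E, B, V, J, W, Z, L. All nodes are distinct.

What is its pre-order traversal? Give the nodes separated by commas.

L, M, K, T, A, Y, N, W, J, B, E, V, Z

The last element of post-order is the root; it splits in-order into left and right subtrees.
Root L: left subtree has 12 nodes {T, K, A, M, N, Y, E, B, V, J, W, Z}, right has 0 { }.
  Root M: left subtree has 3 nodes {T, K, A}, right has 8 {N, Y, E, B, V, J, W, Z}.
    Root K: left subtree has 1 node {T}, right has 1 {A}.
    Root Y: left subtree has 1 node {N}, right has 6 {E, B, V, J, W, Z}.
      Root W: left subtree has 4 nodes {E, B, V, J}, right has 1 {Z}.
        Root J: left subtree has 3 nodes {E, B, V}, right has 0 { }.
          Root B: left subtree has 1 node {E}, right has 1 {V}.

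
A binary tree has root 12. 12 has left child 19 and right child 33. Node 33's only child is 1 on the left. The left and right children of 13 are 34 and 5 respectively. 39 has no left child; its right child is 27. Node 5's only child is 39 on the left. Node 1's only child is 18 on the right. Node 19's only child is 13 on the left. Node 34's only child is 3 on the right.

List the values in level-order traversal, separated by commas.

Level-order visits nodes level by level from the root, left to right within each level.
Level 0: 12
Level 1: 19, 33
Level 2: 13, 1
Level 3: 34, 5, 18
Level 4: 3, 39
Level 5: 27

12, 19, 33, 13, 1, 34, 5, 18, 3, 39, 27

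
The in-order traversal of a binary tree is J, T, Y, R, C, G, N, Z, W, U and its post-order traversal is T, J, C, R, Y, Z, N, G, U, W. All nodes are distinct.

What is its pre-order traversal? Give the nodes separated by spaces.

The last element of post-order is the root; it splits in-order into left and right subtrees.
Root W: left subtree has 8 nodes {J, T, Y, R, C, G, N, Z}, right has 1 {U}.
  Root G: left subtree has 5 nodes {J, T, Y, R, C}, right has 2 {N, Z}.
    Root Y: left subtree has 2 nodes {J, T}, right has 2 {R, C}.
      Root J: left subtree has 0 nodes { }, right has 1 {T}.
      Root R: left subtree has 0 nodes { }, right has 1 {C}.
    Root N: left subtree has 0 nodes { }, right has 1 {Z}.

W G Y J T R C N Z U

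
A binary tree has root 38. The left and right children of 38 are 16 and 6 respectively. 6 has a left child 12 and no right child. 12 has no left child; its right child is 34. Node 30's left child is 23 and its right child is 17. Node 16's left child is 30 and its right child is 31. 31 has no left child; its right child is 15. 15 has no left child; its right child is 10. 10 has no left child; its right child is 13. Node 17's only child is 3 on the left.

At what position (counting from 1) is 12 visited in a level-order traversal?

6

Level-order visits nodes level by level from the root, left to right within each level.
Level 0: 38
Level 1: 16, 6
Level 2: 30, 31, 12
Level 3: 23, 17, 15, 34
Level 4: 3, 10
Level 5: 13
Full level-order sequence: 38, 16, 6, 30, 31, 12, 23, 17, 15, 34, 3, 10, 13.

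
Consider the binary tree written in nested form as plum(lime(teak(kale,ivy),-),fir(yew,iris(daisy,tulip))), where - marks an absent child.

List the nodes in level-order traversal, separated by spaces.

Level-order visits nodes level by level from the root, left to right within each level.
Level 0: plum
Level 1: lime, fir
Level 2: teak, yew, iris
Level 3: kale, ivy, daisy, tulip

plum lime fir teak yew iris kale ivy daisy tulip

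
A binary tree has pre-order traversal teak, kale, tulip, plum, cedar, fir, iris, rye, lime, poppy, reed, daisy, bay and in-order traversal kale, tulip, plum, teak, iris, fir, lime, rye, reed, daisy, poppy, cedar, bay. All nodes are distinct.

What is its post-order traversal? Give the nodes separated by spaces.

The first element of pre-order is the root; it splits in-order into left and right subtrees.
Root teak: left subtree has 3 nodes {kale, tulip, plum}, right has 9 {iris, fir, lime, rye, reed, daisy, poppy, cedar, bay}.
  Root kale: left subtree has 0 nodes { }, right has 2 {tulip, plum}.
    Root tulip: left subtree has 0 nodes { }, right has 1 {plum}.
  Root cedar: left subtree has 7 nodes {iris, fir, lime, rye, reed, daisy, poppy}, right has 1 {bay}.
    Root fir: left subtree has 1 node {iris}, right has 5 {lime, rye, reed, daisy, poppy}.
      Root rye: left subtree has 1 node {lime}, right has 3 {reed, daisy, poppy}.
        Root poppy: left subtree has 2 nodes {reed, daisy}, right has 0 { }.
          Root reed: left subtree has 0 nodes { }, right has 1 {daisy}.

plum tulip kale iris lime daisy reed poppy rye fir bay cedar teak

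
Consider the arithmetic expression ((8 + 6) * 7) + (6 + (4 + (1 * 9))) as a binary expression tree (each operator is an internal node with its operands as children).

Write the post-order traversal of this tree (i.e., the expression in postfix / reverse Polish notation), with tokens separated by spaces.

8 6 + 7 * 6 4 1 9 * + + +

Post-order on an expression tree gives postfix notation: for each operator, emit left operand, right operand, then the operator.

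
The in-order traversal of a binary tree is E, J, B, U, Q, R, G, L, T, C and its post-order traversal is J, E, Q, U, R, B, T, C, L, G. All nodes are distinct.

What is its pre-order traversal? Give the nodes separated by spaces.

G B E J R U Q L C T

The last element of post-order is the root; it splits in-order into left and right subtrees.
Root G: left subtree has 6 nodes {E, J, B, U, Q, R}, right has 3 {L, T, C}.
  Root B: left subtree has 2 nodes {E, J}, right has 3 {U, Q, R}.
    Root E: left subtree has 0 nodes { }, right has 1 {J}.
    Root R: left subtree has 2 nodes {U, Q}, right has 0 { }.
      Root U: left subtree has 0 nodes { }, right has 1 {Q}.
  Root L: left subtree has 0 nodes { }, right has 2 {T, C}.
    Root C: left subtree has 1 node {T}, right has 0 { }.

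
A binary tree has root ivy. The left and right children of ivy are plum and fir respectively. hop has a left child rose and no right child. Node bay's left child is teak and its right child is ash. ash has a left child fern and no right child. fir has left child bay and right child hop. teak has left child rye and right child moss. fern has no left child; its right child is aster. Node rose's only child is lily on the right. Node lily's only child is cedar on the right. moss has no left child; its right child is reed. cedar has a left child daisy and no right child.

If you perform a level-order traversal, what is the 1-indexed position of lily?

12

Level-order visits nodes level by level from the root, left to right within each level.
Level 0: ivy
Level 1: plum, fir
Level 2: bay, hop
Level 3: teak, ash, rose
Level 4: rye, moss, fern, lily
Level 5: reed, aster, cedar
Level 6: daisy
Full level-order sequence: ivy, plum, fir, bay, hop, teak, ash, rose, rye, moss, fern, lily, reed, aster, cedar, daisy.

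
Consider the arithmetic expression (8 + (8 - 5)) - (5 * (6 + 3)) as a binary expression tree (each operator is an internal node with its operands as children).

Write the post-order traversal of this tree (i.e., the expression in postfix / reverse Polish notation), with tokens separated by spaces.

8 8 5 - + 5 6 3 + * -

Post-order on an expression tree gives postfix notation: for each operator, emit left operand, right operand, then the operator.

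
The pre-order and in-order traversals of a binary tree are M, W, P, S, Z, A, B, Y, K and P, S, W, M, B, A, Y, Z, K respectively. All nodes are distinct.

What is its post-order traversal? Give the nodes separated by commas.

The first element of pre-order is the root; it splits in-order into left and right subtrees.
Root M: left subtree has 3 nodes {P, S, W}, right has 5 {B, A, Y, Z, K}.
  Root W: left subtree has 2 nodes {P, S}, right has 0 { }.
    Root P: left subtree has 0 nodes { }, right has 1 {S}.
  Root Z: left subtree has 3 nodes {B, A, Y}, right has 1 {K}.
    Root A: left subtree has 1 node {B}, right has 1 {Y}.

S, P, W, B, Y, A, K, Z, M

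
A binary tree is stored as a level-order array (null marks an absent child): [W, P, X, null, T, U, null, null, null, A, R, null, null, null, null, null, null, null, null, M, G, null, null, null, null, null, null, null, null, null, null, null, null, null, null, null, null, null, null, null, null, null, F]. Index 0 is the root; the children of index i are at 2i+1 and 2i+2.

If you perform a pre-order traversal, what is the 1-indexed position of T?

Pre-order visits the node, then its left subtree, then its right subtree.
Visit W.
At W: go left to P.
  Visit P.
  At P: no left child.
  At P: go right to T.
    Visit T.
    At T: go left to A.
      Visit A.
      At A: go left to M.
        M is a leaf — visit M.
      At A: go right to G.
        Visit G.
        At G: no left child.
        At G: go right to F.
          F is a leaf — visit F.
    At T: go right to R.
      R is a leaf — visit R.
At W: go right to X.
  Visit X.
  At X: go left to U.
    U is a leaf — visit U.
  At X: no right child.
Full pre-order sequence: W, P, T, A, M, G, F, R, X, U.

3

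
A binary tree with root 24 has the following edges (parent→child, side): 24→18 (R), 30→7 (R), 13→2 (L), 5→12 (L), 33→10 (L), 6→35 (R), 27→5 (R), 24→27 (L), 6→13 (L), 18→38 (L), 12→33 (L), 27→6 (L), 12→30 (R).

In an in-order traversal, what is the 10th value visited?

In-order visits the left subtree, then the node, then the right subtree.
At 24: go left to 27.
  At 27: go left to 6.
    At 6: go left to 13.
      At 13: go left to 2.
        2 is a leaf — visit 2.
      Visit 13.
      At 13: no right child.
    Visit 6.
    At 6: go right to 35.
      35 is a leaf — visit 35.
  Visit 27.
  At 27: go right to 5.
    At 5: go left to 12.
      At 12: go left to 33.
        At 33: go left to 10.
          10 is a leaf — visit 10.
        Visit 33.
        At 33: no right child.
      Visit 12.
      At 12: go right to 30.
        At 30: no left child.
        Visit 30.
        At 30: go right to 7.
          7 is a leaf — visit 7.
    Visit 5.
    At 5: no right child.
Visit 24.
At 24: go right to 18.
  At 18: go left to 38.
    38 is a leaf — visit 38.
  Visit 18.
  At 18: no right child.
Full in-order sequence: 2, 13, 6, 35, 27, 10, 33, 12, 30, 7, 5, 24, 38, 18.

7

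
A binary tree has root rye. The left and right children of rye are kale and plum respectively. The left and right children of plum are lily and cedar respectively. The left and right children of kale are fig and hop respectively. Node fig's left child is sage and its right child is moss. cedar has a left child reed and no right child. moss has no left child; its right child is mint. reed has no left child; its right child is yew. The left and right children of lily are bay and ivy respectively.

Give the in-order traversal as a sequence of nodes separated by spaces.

sage fig moss mint kale hop rye bay lily ivy plum reed yew cedar

In-order visits the left subtree, then the node, then the right subtree.
At rye: go left to kale.
  At kale: go left to fig.
    At fig: go left to sage.
      sage is a leaf — visit sage.
    Visit fig.
    At fig: go right to moss.
      At moss: no left child.
      Visit moss.
      At moss: go right to mint.
        mint is a leaf — visit mint.
  Visit kale.
  At kale: go right to hop.
    hop is a leaf — visit hop.
Visit rye.
At rye: go right to plum.
  At plum: go left to lily.
    At lily: go left to bay.
      bay is a leaf — visit bay.
    Visit lily.
    At lily: go right to ivy.
      ivy is a leaf — visit ivy.
  Visit plum.
  At plum: go right to cedar.
    At cedar: go left to reed.
      At reed: no left child.
      Visit reed.
      At reed: go right to yew.
        yew is a leaf — visit yew.
    Visit cedar.
    At cedar: no right child.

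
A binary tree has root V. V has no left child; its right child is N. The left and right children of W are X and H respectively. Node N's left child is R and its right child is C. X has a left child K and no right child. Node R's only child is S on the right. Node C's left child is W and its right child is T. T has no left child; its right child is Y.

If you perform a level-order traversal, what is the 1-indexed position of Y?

Level-order visits nodes level by level from the root, left to right within each level.
Level 0: V
Level 1: N
Level 2: R, C
Level 3: S, W, T
Level 4: X, H, Y
Level 5: K
Full level-order sequence: V, N, R, C, S, W, T, X, H, Y, K.

10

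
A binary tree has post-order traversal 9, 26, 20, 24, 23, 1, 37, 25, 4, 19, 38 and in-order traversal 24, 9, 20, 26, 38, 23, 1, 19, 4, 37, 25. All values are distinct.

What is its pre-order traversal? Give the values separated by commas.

The last element of post-order is the root; it splits in-order into left and right subtrees.
Root 38: left subtree has 4 nodes {24, 9, 20, 26}, right has 6 {23, 1, 19, 4, 37, 25}.
  Root 24: left subtree has 0 nodes { }, right has 3 {9, 20, 26}.
    Root 20: left subtree has 1 node {9}, right has 1 {26}.
  Root 19: left subtree has 2 nodes {23, 1}, right has 3 {4, 37, 25}.
    Root 1: left subtree has 1 node {23}, right has 0 { }.
    Root 4: left subtree has 0 nodes { }, right has 2 {37, 25}.
      Root 25: left subtree has 1 node {37}, right has 0 { }.

38, 24, 20, 9, 26, 19, 1, 23, 4, 25, 37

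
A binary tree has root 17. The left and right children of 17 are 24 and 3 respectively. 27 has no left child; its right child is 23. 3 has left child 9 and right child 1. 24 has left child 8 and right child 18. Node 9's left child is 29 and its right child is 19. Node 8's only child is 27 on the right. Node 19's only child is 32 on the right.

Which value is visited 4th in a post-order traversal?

Post-order visits the left subtree, then the right subtree, then the node.
At 17: go left to 24.
  At 24: go left to 8.
    At 8: no left child.
    At 8: go right to 27.
      At 27: no left child.
      At 27: go right to 23.
        23 is a leaf — visit 23.
      Visit 27.
    Visit 8.
  At 24: go right to 18.
    18 is a leaf — visit 18.
  Visit 24.
At 17: go right to 3.
  At 3: go left to 9.
    At 9: go left to 29.
      29 is a leaf — visit 29.
    At 9: go right to 19.
      At 19: no left child.
      At 19: go right to 32.
        32 is a leaf — visit 32.
      Visit 19.
    Visit 9.
  At 3: go right to 1.
    1 is a leaf — visit 1.
  Visit 3.
Visit 17.
Full post-order sequence: 23, 27, 8, 18, 24, 29, 32, 19, 9, 1, 3, 17.

18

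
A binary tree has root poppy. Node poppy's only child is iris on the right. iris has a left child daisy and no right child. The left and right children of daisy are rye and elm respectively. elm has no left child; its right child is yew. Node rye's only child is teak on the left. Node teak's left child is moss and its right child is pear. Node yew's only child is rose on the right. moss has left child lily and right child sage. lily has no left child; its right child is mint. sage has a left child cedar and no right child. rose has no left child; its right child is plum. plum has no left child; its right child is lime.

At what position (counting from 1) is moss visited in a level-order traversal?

8

Level-order visits nodes level by level from the root, left to right within each level.
Level 0: poppy
Level 1: iris
Level 2: daisy
Level 3: rye, elm
Level 4: teak, yew
Level 5: moss, pear, rose
Level 6: lily, sage, plum
Level 7: mint, cedar, lime
Full level-order sequence: poppy, iris, daisy, rye, elm, teak, yew, moss, pear, rose, lily, sage, plum, mint, cedar, lime.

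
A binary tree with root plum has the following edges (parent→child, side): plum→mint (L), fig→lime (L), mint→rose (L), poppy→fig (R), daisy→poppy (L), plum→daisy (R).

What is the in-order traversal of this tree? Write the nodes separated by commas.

rose, mint, plum, poppy, lime, fig, daisy

In-order visits the left subtree, then the node, then the right subtree.
At plum: go left to mint.
  At mint: go left to rose.
    rose is a leaf — visit rose.
  Visit mint.
  At mint: no right child.
Visit plum.
At plum: go right to daisy.
  At daisy: go left to poppy.
    At poppy: no left child.
    Visit poppy.
    At poppy: go right to fig.
      At fig: go left to lime.
        lime is a leaf — visit lime.
      Visit fig.
      At fig: no right child.
  Visit daisy.
  At daisy: no right child.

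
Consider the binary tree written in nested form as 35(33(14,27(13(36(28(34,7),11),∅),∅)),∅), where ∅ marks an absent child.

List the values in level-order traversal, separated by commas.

35, 33, 14, 27, 13, 36, 28, 11, 34, 7

Level-order visits nodes level by level from the root, left to right within each level.
Level 0: 35
Level 1: 33
Level 2: 14, 27
Level 3: 13
Level 4: 36
Level 5: 28, 11
Level 6: 34, 7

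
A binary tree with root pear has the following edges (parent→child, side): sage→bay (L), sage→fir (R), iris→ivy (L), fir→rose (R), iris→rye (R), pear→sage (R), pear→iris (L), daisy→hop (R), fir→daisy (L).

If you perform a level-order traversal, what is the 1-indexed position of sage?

Level-order visits nodes level by level from the root, left to right within each level.
Level 0: pear
Level 1: iris, sage
Level 2: ivy, rye, bay, fir
Level 3: daisy, rose
Level 4: hop
Full level-order sequence: pear, iris, sage, ivy, rye, bay, fir, daisy, rose, hop.

3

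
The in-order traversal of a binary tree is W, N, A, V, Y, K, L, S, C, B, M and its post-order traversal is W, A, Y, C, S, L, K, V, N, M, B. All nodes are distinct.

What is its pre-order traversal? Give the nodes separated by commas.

The last element of post-order is the root; it splits in-order into left and right subtrees.
Root B: left subtree has 9 nodes {W, N, A, V, Y, K, L, S, C}, right has 1 {M}.
  Root N: left subtree has 1 node {W}, right has 7 {A, V, Y, K, L, S, C}.
    Root V: left subtree has 1 node {A}, right has 5 {Y, K, L, S, C}.
      Root K: left subtree has 1 node {Y}, right has 3 {L, S, C}.
        Root L: left subtree has 0 nodes { }, right has 2 {S, C}.
          Root S: left subtree has 0 nodes { }, right has 1 {C}.

B, N, W, V, A, K, Y, L, S, C, M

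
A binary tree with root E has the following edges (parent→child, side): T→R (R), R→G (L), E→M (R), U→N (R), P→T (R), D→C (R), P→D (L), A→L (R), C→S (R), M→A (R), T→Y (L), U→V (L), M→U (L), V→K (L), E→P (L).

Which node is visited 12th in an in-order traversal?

U

In-order visits the left subtree, then the node, then the right subtree.
At E: go left to P.
  At P: go left to D.
    At D: no left child.
    Visit D.
    At D: go right to C.
      At C: no left child.
      Visit C.
      At C: go right to S.
        S is a leaf — visit S.
  Visit P.
  At P: go right to T.
    At T: go left to Y.
      Y is a leaf — visit Y.
    Visit T.
    At T: go right to R.
      At R: go left to G.
        G is a leaf — visit G.
      Visit R.
      At R: no right child.
Visit E.
At E: go right to M.
  At M: go left to U.
    At U: go left to V.
      At V: go left to K.
        K is a leaf — visit K.
      Visit V.
      At V: no right child.
    Visit U.
    At U: go right to N.
      N is a leaf — visit N.
  Visit M.
  At M: go right to A.
    At A: no left child.
    Visit A.
    At A: go right to L.
      L is a leaf — visit L.
Full in-order sequence: D, C, S, P, Y, T, G, R, E, K, V, U, N, M, A, L.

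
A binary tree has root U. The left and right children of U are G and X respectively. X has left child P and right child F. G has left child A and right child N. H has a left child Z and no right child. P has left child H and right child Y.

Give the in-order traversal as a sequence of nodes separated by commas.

A, G, N, U, Z, H, P, Y, X, F

In-order visits the left subtree, then the node, then the right subtree.
At U: go left to G.
  At G: go left to A.
    A is a leaf — visit A.
  Visit G.
  At G: go right to N.
    N is a leaf — visit N.
Visit U.
At U: go right to X.
  At X: go left to P.
    At P: go left to H.
      At H: go left to Z.
        Z is a leaf — visit Z.
      Visit H.
      At H: no right child.
    Visit P.
    At P: go right to Y.
      Y is a leaf — visit Y.
  Visit X.
  At X: go right to F.
    F is a leaf — visit F.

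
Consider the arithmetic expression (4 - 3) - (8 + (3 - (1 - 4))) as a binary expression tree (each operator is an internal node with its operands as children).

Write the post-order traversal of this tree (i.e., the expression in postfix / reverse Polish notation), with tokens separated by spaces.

Post-order on an expression tree gives postfix notation: for each operator, emit left operand, right operand, then the operator.

4 3 - 8 3 1 4 - - + -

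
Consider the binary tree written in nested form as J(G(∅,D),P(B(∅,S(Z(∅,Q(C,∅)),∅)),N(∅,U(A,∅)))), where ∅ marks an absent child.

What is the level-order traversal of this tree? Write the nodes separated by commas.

Level-order visits nodes level by level from the root, left to right within each level.
Level 0: J
Level 1: G, P
Level 2: D, B, N
Level 3: S, U
Level 4: Z, A
Level 5: Q
Level 6: C

J, G, P, D, B, N, S, U, Z, A, Q, C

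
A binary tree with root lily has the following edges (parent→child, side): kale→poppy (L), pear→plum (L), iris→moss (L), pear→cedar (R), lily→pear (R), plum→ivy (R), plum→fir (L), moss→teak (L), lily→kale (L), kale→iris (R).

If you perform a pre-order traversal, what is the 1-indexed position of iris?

4

Pre-order visits the node, then its left subtree, then its right subtree.
Visit lily.
At lily: go left to kale.
  Visit kale.
  At kale: go left to poppy.
    poppy is a leaf — visit poppy.
  At kale: go right to iris.
    Visit iris.
    At iris: go left to moss.
      Visit moss.
      At moss: go left to teak.
        teak is a leaf — visit teak.
      At moss: no right child.
    At iris: no right child.
At lily: go right to pear.
  Visit pear.
  At pear: go left to plum.
    Visit plum.
    At plum: go left to fir.
      fir is a leaf — visit fir.
    At plum: go right to ivy.
      ivy is a leaf — visit ivy.
  At pear: go right to cedar.
    cedar is a leaf — visit cedar.
Full pre-order sequence: lily, kale, poppy, iris, moss, teak, pear, plum, fir, ivy, cedar.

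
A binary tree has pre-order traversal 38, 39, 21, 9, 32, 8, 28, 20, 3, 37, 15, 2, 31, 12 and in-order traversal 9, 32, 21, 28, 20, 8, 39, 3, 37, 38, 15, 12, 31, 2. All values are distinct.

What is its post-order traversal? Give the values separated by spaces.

32 9 20 28 8 21 37 3 39 12 31 2 15 38

The first element of pre-order is the root; it splits in-order into left and right subtrees.
Root 38: left subtree has 9 nodes {9, 32, 21, 28, 20, 8, 39, 3, 37}, right has 4 {15, 12, 31, 2}.
  Root 39: left subtree has 6 nodes {9, 32, 21, 28, 20, 8}, right has 2 {3, 37}.
    Root 21: left subtree has 2 nodes {9, 32}, right has 3 {28, 20, 8}.
      Root 9: left subtree has 0 nodes { }, right has 1 {32}.
      Root 8: left subtree has 2 nodes {28, 20}, right has 0 { }.
        Root 28: left subtree has 0 nodes { }, right has 1 {20}.
    Root 3: left subtree has 0 nodes { }, right has 1 {37}.
  Root 15: left subtree has 0 nodes { }, right has 3 {12, 31, 2}.
    Root 2: left subtree has 2 nodes {12, 31}, right has 0 { }.
      Root 31: left subtree has 1 node {12}, right has 0 { }.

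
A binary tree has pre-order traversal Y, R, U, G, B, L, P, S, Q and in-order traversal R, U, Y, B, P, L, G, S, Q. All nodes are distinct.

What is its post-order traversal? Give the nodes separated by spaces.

U R P L B Q S G Y

The first element of pre-order is the root; it splits in-order into left and right subtrees.
Root Y: left subtree has 2 nodes {R, U}, right has 6 {B, P, L, G, S, Q}.
  Root R: left subtree has 0 nodes { }, right has 1 {U}.
  Root G: left subtree has 3 nodes {B, P, L}, right has 2 {S, Q}.
    Root B: left subtree has 0 nodes { }, right has 2 {P, L}.
      Root L: left subtree has 1 node {P}, right has 0 { }.
    Root S: left subtree has 0 nodes { }, right has 1 {Q}.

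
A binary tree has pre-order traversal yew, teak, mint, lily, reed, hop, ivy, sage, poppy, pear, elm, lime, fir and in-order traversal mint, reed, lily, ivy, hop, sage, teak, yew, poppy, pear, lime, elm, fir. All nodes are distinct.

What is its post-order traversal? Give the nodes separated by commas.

reed, ivy, sage, hop, lily, mint, teak, lime, fir, elm, pear, poppy, yew

The first element of pre-order is the root; it splits in-order into left and right subtrees.
Root yew: left subtree has 7 nodes {mint, reed, lily, ivy, hop, sage, teak}, right has 5 {poppy, pear, lime, elm, fir}.
  Root teak: left subtree has 6 nodes {mint, reed, lily, ivy, hop, sage}, right has 0 { }.
    Root mint: left subtree has 0 nodes { }, right has 5 {reed, lily, ivy, hop, sage}.
      Root lily: left subtree has 1 node {reed}, right has 3 {ivy, hop, sage}.
        Root hop: left subtree has 1 node {ivy}, right has 1 {sage}.
  Root poppy: left subtree has 0 nodes { }, right has 4 {pear, lime, elm, fir}.
    Root pear: left subtree has 0 nodes { }, right has 3 {lime, elm, fir}.
      Root elm: left subtree has 1 node {lime}, right has 1 {fir}.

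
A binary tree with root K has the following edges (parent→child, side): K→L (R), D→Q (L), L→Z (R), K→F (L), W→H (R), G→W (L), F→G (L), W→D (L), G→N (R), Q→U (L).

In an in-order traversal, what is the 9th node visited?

In-order visits the left subtree, then the node, then the right subtree.
At K: go left to F.
  At F: go left to G.
    At G: go left to W.
      At W: go left to D.
        At D: go left to Q.
          At Q: go left to U.
            U is a leaf — visit U.
          Visit Q.
          At Q: no right child.
        Visit D.
        At D: no right child.
      Visit W.
      At W: go right to H.
        H is a leaf — visit H.
    Visit G.
    At G: go right to N.
      N is a leaf — visit N.
  Visit F.
  At F: no right child.
Visit K.
At K: go right to L.
  At L: no left child.
  Visit L.
  At L: go right to Z.
    Z is a leaf — visit Z.
Full in-order sequence: U, Q, D, W, H, G, N, F, K, L, Z.

K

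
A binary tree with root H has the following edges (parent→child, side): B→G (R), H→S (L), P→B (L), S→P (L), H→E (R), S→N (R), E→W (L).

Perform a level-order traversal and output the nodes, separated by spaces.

Level-order visits nodes level by level from the root, left to right within each level.
Level 0: H
Level 1: S, E
Level 2: P, N, W
Level 3: B
Level 4: G

H S E P N W B G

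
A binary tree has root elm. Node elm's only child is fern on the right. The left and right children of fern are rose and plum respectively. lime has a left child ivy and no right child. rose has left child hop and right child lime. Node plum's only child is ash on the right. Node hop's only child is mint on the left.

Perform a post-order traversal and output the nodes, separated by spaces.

Post-order visits the left subtree, then the right subtree, then the node.
At elm: no left child.
At elm: go right to fern.
  At fern: go left to rose.
    At rose: go left to hop.
      At hop: go left to mint.
        mint is a leaf — visit mint.
      At hop: no right child.
      Visit hop.
    At rose: go right to lime.
      At lime: go left to ivy.
        ivy is a leaf — visit ivy.
      At lime: no right child.
      Visit lime.
    Visit rose.
  At fern: go right to plum.
    At plum: no left child.
    At plum: go right to ash.
      ash is a leaf — visit ash.
    Visit plum.
  Visit fern.
Visit elm.

mint hop ivy lime rose ash plum fern elm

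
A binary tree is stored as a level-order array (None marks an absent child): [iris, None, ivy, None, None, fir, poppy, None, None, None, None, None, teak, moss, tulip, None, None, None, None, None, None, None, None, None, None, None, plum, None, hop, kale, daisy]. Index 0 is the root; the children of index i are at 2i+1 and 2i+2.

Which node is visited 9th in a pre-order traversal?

Pre-order visits the node, then its left subtree, then its right subtree.
Visit iris.
At iris: no left child.
At iris: go right to ivy.
  Visit ivy.
  At ivy: go left to fir.
    Visit fir.
    At fir: no left child.
    At fir: go right to teak.
      Visit teak.
      At teak: no left child.
      At teak: go right to plum.
        plum is a leaf — visit plum.
  At ivy: go right to poppy.
    Visit poppy.
    At poppy: go left to moss.
      Visit moss.
      At moss: no left child.
      At moss: go right to hop.
        hop is a leaf — visit hop.
    At poppy: go right to tulip.
      Visit tulip.
      At tulip: go left to kale.
        kale is a leaf — visit kale.
      At tulip: go right to daisy.
        daisy is a leaf — visit daisy.
Full pre-order sequence: iris, ivy, fir, teak, plum, poppy, moss, hop, tulip, kale, daisy.

tulip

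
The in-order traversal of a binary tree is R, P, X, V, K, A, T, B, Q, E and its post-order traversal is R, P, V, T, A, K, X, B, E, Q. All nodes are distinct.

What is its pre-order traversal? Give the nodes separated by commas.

The last element of post-order is the root; it splits in-order into left and right subtrees.
Root Q: left subtree has 8 nodes {R, P, X, V, K, A, T, B}, right has 1 {E}.
  Root B: left subtree has 7 nodes {R, P, X, V, K, A, T}, right has 0 { }.
    Root X: left subtree has 2 nodes {R, P}, right has 4 {V, K, A, T}.
      Root P: left subtree has 1 node {R}, right has 0 { }.
      Root K: left subtree has 1 node {V}, right has 2 {A, T}.
        Root A: left subtree has 0 nodes { }, right has 1 {T}.

Q, B, X, P, R, K, V, A, T, E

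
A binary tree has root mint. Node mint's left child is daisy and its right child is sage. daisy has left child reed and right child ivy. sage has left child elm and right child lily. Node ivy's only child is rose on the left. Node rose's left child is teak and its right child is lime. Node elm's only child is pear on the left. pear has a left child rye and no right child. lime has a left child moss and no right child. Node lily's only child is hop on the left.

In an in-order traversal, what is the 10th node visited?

In-order visits the left subtree, then the node, then the right subtree.
At mint: go left to daisy.
  At daisy: go left to reed.
    reed is a leaf — visit reed.
  Visit daisy.
  At daisy: go right to ivy.
    At ivy: go left to rose.
      At rose: go left to teak.
        teak is a leaf — visit teak.
      Visit rose.
      At rose: go right to lime.
        At lime: go left to moss.
          moss is a leaf — visit moss.
        Visit lime.
        At lime: no right child.
    Visit ivy.
    At ivy: no right child.
Visit mint.
At mint: go right to sage.
  At sage: go left to elm.
    At elm: go left to pear.
      At pear: go left to rye.
        rye is a leaf — visit rye.
      Visit pear.
      At pear: no right child.
    Visit elm.
    At elm: no right child.
  Visit sage.
  At sage: go right to lily.
    At lily: go left to hop.
      hop is a leaf — visit hop.
    Visit lily.
    At lily: no right child.
Full in-order sequence: reed, daisy, teak, rose, moss, lime, ivy, mint, rye, pear, elm, sage, hop, lily.

pear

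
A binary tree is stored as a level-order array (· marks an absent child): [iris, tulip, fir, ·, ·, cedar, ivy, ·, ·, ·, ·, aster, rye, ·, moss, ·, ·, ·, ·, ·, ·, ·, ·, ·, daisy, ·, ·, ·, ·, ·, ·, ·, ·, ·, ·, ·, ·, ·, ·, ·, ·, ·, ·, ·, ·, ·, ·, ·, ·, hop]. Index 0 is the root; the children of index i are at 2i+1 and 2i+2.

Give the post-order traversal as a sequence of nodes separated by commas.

Post-order visits the left subtree, then the right subtree, then the node.
At iris: go left to tulip.
  tulip is a leaf — visit tulip.
At iris: go right to fir.
  At fir: go left to cedar.
    At cedar: go left to aster.
      At aster: no left child.
      At aster: go right to daisy.
        At daisy: go left to hop.
          hop is a leaf — visit hop.
        At daisy: no right child.
        Visit daisy.
      Visit aster.
    At cedar: go right to rye.
      rye is a leaf — visit rye.
    Visit cedar.
  At fir: go right to ivy.
    At ivy: no left child.
    At ivy: go right to moss.
      moss is a leaf — visit moss.
    Visit ivy.
  Visit fir.
Visit iris.

tulip, hop, daisy, aster, rye, cedar, moss, ivy, fir, iris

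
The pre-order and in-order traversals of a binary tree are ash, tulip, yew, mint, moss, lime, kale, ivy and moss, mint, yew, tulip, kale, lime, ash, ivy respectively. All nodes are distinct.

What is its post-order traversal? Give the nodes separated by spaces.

moss mint yew kale lime tulip ivy ash

The first element of pre-order is the root; it splits in-order into left and right subtrees.
Root ash: left subtree has 6 nodes {moss, mint, yew, tulip, kale, lime}, right has 1 {ivy}.
  Root tulip: left subtree has 3 nodes {moss, mint, yew}, right has 2 {kale, lime}.
    Root yew: left subtree has 2 nodes {moss, mint}, right has 0 { }.
      Root mint: left subtree has 1 node {moss}, right has 0 { }.
    Root lime: left subtree has 1 node {kale}, right has 0 { }.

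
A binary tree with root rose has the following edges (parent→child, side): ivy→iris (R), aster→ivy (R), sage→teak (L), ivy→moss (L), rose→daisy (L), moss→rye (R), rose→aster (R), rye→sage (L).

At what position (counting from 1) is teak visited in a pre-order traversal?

Pre-order visits the node, then its left subtree, then its right subtree.
Visit rose.
At rose: go left to daisy.
  daisy is a leaf — visit daisy.
At rose: go right to aster.
  Visit aster.
  At aster: no left child.
  At aster: go right to ivy.
    Visit ivy.
    At ivy: go left to moss.
      Visit moss.
      At moss: no left child.
      At moss: go right to rye.
        Visit rye.
        At rye: go left to sage.
          Visit sage.
          At sage: go left to teak.
            teak is a leaf — visit teak.
          At sage: no right child.
        At rye: no right child.
    At ivy: go right to iris.
      iris is a leaf — visit iris.
Full pre-order sequence: rose, daisy, aster, ivy, moss, rye, sage, teak, iris.

8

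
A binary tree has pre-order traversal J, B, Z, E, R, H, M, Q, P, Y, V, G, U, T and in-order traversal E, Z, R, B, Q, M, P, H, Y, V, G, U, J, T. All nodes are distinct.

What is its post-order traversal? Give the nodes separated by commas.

The first element of pre-order is the root; it splits in-order into left and right subtrees.
Root J: left subtree has 12 nodes {E, Z, R, B, Q, M, P, H, Y, V, G, U}, right has 1 {T}.
  Root B: left subtree has 3 nodes {E, Z, R}, right has 8 {Q, M, P, H, Y, V, G, U}.
    Root Z: left subtree has 1 node {E}, right has 1 {R}.
    Root H: left subtree has 3 nodes {Q, M, P}, right has 4 {Y, V, G, U}.
      Root M: left subtree has 1 node {Q}, right has 1 {P}.
      Root Y: left subtree has 0 nodes { }, right has 3 {V, G, U}.
        Root V: left subtree has 0 nodes { }, right has 2 {G, U}.
          Root G: left subtree has 0 nodes { }, right has 1 {U}.

E, R, Z, Q, P, M, U, G, V, Y, H, B, T, J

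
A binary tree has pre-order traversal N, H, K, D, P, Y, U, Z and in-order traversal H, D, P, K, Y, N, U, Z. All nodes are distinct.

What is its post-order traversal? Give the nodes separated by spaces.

P D Y K H Z U N

The first element of pre-order is the root; it splits in-order into left and right subtrees.
Root N: left subtree has 5 nodes {H, D, P, K, Y}, right has 2 {U, Z}.
  Root H: left subtree has 0 nodes { }, right has 4 {D, P, K, Y}.
    Root K: left subtree has 2 nodes {D, P}, right has 1 {Y}.
      Root D: left subtree has 0 nodes { }, right has 1 {P}.
  Root U: left subtree has 0 nodes { }, right has 1 {Z}.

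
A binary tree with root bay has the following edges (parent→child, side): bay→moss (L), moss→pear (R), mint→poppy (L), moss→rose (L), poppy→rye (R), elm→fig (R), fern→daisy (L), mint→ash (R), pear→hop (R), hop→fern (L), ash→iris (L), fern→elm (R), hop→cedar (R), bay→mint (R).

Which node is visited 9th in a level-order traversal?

Level-order visits nodes level by level from the root, left to right within each level.
Level 0: bay
Level 1: moss, mint
Level 2: rose, pear, poppy, ash
Level 3: hop, rye, iris
Level 4: fern, cedar
Level 5: daisy, elm
Level 6: fig
Full level-order sequence: bay, moss, mint, rose, pear, poppy, ash, hop, rye, iris, fern, cedar, daisy, elm, fig.

rye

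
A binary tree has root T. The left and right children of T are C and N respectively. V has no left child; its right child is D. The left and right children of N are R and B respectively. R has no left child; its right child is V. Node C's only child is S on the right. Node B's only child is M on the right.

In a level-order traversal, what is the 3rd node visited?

N

Level-order visits nodes level by level from the root, left to right within each level.
Level 0: T
Level 1: C, N
Level 2: S, R, B
Level 3: V, M
Level 4: D
Full level-order sequence: T, C, N, S, R, B, V, M, D.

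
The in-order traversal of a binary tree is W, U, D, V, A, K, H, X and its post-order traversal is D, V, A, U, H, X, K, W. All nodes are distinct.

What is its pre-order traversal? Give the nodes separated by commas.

W, K, U, A, V, D, X, H

The last element of post-order is the root; it splits in-order into left and right subtrees.
Root W: left subtree has 0 nodes { }, right has 7 {U, D, V, A, K, H, X}.
  Root K: left subtree has 4 nodes {U, D, V, A}, right has 2 {H, X}.
    Root U: left subtree has 0 nodes { }, right has 3 {D, V, A}.
      Root A: left subtree has 2 nodes {D, V}, right has 0 { }.
        Root V: left subtree has 1 node {D}, right has 0 { }.
    Root X: left subtree has 1 node {H}, right has 0 { }.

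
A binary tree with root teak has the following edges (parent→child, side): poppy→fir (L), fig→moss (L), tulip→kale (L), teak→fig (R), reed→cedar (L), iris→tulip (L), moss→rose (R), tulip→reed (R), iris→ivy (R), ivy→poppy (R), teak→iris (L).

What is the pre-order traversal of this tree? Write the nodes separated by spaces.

Pre-order visits the node, then its left subtree, then its right subtree.
Visit teak.
At teak: go left to iris.
  Visit iris.
  At iris: go left to tulip.
    Visit tulip.
    At tulip: go left to kale.
      kale is a leaf — visit kale.
    At tulip: go right to reed.
      Visit reed.
      At reed: go left to cedar.
        cedar is a leaf — visit cedar.
      At reed: no right child.
  At iris: go right to ivy.
    Visit ivy.
    At ivy: no left child.
    At ivy: go right to poppy.
      Visit poppy.
      At poppy: go left to fir.
        fir is a leaf — visit fir.
      At poppy: no right child.
At teak: go right to fig.
  Visit fig.
  At fig: go left to moss.
    Visit moss.
    At moss: no left child.
    At moss: go right to rose.
      rose is a leaf — visit rose.
  At fig: no right child.

teak iris tulip kale reed cedar ivy poppy fir fig moss rose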